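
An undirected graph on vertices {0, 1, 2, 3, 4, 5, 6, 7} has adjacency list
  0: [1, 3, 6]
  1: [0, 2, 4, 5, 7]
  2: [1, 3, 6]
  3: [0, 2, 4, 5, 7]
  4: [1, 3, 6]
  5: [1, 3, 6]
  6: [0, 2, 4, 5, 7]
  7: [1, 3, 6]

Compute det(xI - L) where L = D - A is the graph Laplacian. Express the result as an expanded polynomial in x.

Each diagonal entry of L is the vertex degree and each off-diagonal entry is -1 where an edge is present, 0 otherwise; in the order [0, 1, 2, 3, 4, 5, 6, 7] the diagonal is [3, 5, 3, 5, 3, 3, 5, 3]. Computing det(xI - L) by cofactor expansion (or equivalently via sum-over-permutations) gives x^8 - 30x^7 + 375x^6 - 2540x^5 + 10095x^4 - 23598x^3 + 30105x^2 - 16200x. The constant term is 0 because L is singular (the all-ones vector lies in its kernel). The eigenvalues sum to 30, which equals trace(L) = 2|E|.

x^8 - 30x^7 + 375x^6 - 2540x^5 + 10095x^4 - 23598x^3 + 30105x^2 - 16200x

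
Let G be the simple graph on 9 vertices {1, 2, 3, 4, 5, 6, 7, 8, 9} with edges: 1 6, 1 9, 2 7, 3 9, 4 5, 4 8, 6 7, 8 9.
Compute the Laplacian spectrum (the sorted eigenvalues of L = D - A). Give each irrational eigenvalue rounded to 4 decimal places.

Each diagonal entry of L is the vertex degree and each off-diagonal entry is -1 where an edge is present, 0 otherwise; in the order [1, 2, 3, 4, 5, 6, 7, 8, 9] the diagonal is [2, 1, 1, 2, 1, 2, 2, 2, 3]. Diagonalising L (or applying a numerical eigensolver to the 9x9 matrix) gives the spectrum above. The single zero eigenvalue shows the graph is connected.

[0, 0.1506, 0.4266, 1, 1.4229, 2.1724, 3, 3.4576, 4.3699]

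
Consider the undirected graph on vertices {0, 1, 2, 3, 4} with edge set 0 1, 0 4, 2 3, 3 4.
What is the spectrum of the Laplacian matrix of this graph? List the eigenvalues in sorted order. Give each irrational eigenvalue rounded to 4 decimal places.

[0, 0.3820, 1.3820, 2.6180, 3.6180]

Each diagonal entry of L is the vertex degree and each off-diagonal entry is -1 where an edge is present, 0 otherwise; in the order [0, 1, 2, 3, 4] the diagonal is [2, 1, 1, 2, 2]. Since every row of L sums to 0, the all-ones vector is in the kernel and 0 is an eigenvalue. The eigenvalues sum to 8, which equals trace(L) = 2|E|.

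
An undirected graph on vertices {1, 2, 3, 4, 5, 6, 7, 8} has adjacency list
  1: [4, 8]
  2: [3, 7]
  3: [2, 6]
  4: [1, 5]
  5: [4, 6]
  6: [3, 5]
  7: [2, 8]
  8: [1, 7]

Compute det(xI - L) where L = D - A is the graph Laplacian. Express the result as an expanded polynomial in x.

Reading degrees in the order [1, 2, 3, 4, 5, 6, 7, 8] gives [2, 2, 2, 2, 2, 2, 2, 2]; set D = diag(2, 2, 2, 2, 2, 2, 2, 2) and form L = D - A. L has integer entries, so p(x) = det(xI - L) has integer coefficients. Expanding the determinant yields x^8 - 16x^7 + 104x^6 - 352x^5 + 660x^4 - 672x^3 + 336x^2 - 64x. The constant term is 0 because L is singular (the all-ones vector lies in its kernel). There is one zero in the spectrum, matching the 1 component.

x^8 - 16x^7 + 104x^6 - 352x^5 + 660x^4 - 672x^3 + 336x^2 - 64x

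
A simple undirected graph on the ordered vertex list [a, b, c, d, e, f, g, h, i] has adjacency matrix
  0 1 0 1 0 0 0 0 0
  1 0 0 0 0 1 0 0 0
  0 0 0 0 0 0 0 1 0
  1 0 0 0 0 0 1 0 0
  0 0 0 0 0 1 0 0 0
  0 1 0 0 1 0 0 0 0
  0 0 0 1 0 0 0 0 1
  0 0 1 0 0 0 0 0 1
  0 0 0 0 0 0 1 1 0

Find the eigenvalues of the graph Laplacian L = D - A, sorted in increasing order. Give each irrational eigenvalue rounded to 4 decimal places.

[0, 0.1206, 0.4679, 1, 1.6527, 2.3473, 3, 3.5321, 3.8794]

Reading degrees in the order [a, b, c, d, e, f, g, h, i] gives [2, 2, 1, 2, 1, 2, 2, 2, 2]; set D = diag(2, 2, 1, 2, 1, 2, 2, 2, 2) and form L = D - A. Since every row of L sums to 0, the all-ones vector is in the kernel and 0 is an eigenvalue. The single zero eigenvalue shows the graph is connected. The largest eigenvalue, 3.8794, is at most the vertex count 9. By the matrix-tree theorem the graph has (1/9) * product of the nonzero eigenvalues = 1 spanning tree.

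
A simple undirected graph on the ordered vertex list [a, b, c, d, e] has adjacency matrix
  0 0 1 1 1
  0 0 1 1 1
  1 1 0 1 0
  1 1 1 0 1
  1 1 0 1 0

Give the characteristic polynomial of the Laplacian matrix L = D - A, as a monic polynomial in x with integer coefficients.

With the vertex order [a, b, c, d, e], the degrees are [3, 3, 3, 4, 3], giving D = diag(3, 3, 3, 4, 3) and L = D - A. L has integer entries, so p(x) = det(xI - L) has integer coefficients. Expanding the determinant yields x^5 - 16x^4 + 94x^3 - 240x^2 + 225x. The constant term is 0 because L is singular (the all-ones vector lies in its kernel).

x^5 - 16x^4 + 94x^3 - 240x^2 + 225x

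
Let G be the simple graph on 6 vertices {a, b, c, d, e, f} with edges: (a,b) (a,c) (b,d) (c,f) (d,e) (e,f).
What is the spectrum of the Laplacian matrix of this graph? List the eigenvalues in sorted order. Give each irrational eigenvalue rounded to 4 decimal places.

[0, 1, 1, 3, 3, 4]

Reading degrees in the order [a, b, c, d, e, f] gives [2, 2, 2, 2, 2, 2]; set D = diag(2, 2, 2, 2, 2, 2) and form L = D - A. L is symmetric positive semidefinite, so every eigenvalue is real and nonnegative.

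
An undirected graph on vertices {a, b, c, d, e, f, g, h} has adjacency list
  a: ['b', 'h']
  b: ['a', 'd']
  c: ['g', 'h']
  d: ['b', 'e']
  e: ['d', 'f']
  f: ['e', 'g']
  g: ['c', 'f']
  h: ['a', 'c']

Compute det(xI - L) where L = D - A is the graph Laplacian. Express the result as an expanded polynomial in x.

Reading degrees in the order [a, b, c, d, e, f, g, h] gives [2, 2, 2, 2, 2, 2, 2, 2]; set D = diag(2, 2, 2, 2, 2, 2, 2, 2) and form L = D - A. L has integer entries, so p(x) = det(xI - L) has integer coefficients. Expanding the determinant yields x^8 - 16x^7 + 104x^6 - 352x^5 + 660x^4 - 672x^3 + 336x^2 - 64x. Since p(0) = det(-L) = 0, x divides p(x).

x^8 - 16x^7 + 104x^6 - 352x^5 + 660x^4 - 672x^3 + 336x^2 - 64x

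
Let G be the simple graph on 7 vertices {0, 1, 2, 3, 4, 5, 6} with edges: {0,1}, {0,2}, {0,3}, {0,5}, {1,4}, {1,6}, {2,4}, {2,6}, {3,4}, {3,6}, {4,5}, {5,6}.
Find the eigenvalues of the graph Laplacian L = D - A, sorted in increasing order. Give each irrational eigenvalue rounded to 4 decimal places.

[0, 3, 3, 3, 4, 4, 7]

Each diagonal entry of L is the vertex degree and each off-diagonal entry is -1 where an edge is present, 0 otherwise; in the order [0, 1, 2, 3, 4, 5, 6] the diagonal is [4, 3, 3, 3, 4, 3, 4]. L is symmetric positive semidefinite, so every eigenvalue is real and nonnegative. By the matrix-tree theorem the graph has (1/7) * product of the nonzero eigenvalues = 432 spanning trees.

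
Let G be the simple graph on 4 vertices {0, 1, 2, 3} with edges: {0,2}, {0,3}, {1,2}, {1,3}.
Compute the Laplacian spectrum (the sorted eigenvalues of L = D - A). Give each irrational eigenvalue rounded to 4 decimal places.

[0, 2, 2, 4]

With the vertex order [0, 1, 2, 3], the degrees are [2, 2, 2, 2], giving D = diag(2, 2, 2, 2) and L = D - A. Since every row of L sums to 0, the all-ones vector is in the kernel and 0 is an eigenvalue. There is one zero in the spectrum, matching the 1 component. By the matrix-tree theorem the graph has (1/4) * product of the nonzero eigenvalues = 4 spanning trees.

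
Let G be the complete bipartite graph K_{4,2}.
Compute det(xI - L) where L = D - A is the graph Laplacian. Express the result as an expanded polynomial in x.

x^6 - 16x^5 + 96x^4 - 272x^3 + 368x^2 - 192x

The graph has 6 vertices and degree multiset [4, 4, 2, 2, 2, 2]; D is the diagonal matrix of degrees and L = D - A. Computing det(xI - L) by cofactor expansion (or equivalently via sum-over-permutations) gives x^6 - 16x^5 + 96x^4 - 272x^3 + 368x^2 - 192x. Since p(0) = det(-L) = 0, x divides p(x).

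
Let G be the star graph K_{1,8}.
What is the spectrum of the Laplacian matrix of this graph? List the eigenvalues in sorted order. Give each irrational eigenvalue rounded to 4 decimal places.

[0, 1, 1, 1, 1, 1, 1, 1, 9]

The graph has 9 vertices and degree multiset [8, 1, 1, 1, 1, 1, 1, 1, 1]; D is the diagonal matrix of degrees and L = D - A. The multiplicity of 0 as a Laplacian eigenvalue equals the number of connected components. The single zero eigenvalue shows the graph is connected. The eigenvalues sum to 16, which equals trace(L) = 2|E|.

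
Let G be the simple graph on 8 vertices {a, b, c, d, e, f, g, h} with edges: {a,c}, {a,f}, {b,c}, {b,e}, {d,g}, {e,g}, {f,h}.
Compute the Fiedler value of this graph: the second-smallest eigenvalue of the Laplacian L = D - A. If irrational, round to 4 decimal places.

With the vertex order [a, b, c, d, e, f, g, h], the degrees are [2, 2, 2, 1, 2, 2, 2, 1], giving D = diag(2, 2, 2, 1, 2, 2, 2, 1) and L = D - A. The smallest Laplacian eigenvalue is always 0. The next one, lambda_2 = 0.1522, measures how hard the graph is to disconnect: larger values mean better connectivity. There is one zero in the spectrum, matching the 1 component. The largest eigenvalue, 3.8478, is at most the vertex count 8.

0.1522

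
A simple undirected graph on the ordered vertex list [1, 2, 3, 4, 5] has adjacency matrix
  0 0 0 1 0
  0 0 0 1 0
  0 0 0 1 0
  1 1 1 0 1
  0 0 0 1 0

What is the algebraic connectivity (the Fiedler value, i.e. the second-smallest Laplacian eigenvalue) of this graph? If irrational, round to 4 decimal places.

Each diagonal entry of L is the vertex degree and each off-diagonal entry is -1 where an edge is present, 0 otherwise; in the order [1, 2, 3, 4, 5] the diagonal is [1, 1, 1, 4, 1]. The sorted Laplacian eigenvalues are [0, 1, 1, 1, 5]; the algebraic connectivity is the second entry, 1. The largest eigenvalue, 5, is at most the vertex count 5.

1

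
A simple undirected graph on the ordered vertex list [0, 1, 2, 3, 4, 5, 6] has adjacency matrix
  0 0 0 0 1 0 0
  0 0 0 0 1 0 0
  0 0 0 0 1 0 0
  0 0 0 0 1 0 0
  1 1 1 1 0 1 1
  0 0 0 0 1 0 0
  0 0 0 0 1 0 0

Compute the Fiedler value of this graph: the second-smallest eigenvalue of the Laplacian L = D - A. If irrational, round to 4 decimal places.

Reading degrees in the order [0, 1, 2, 3, 4, 5, 6] gives [1, 1, 1, 1, 6, 1, 1]; set D = diag(1, 1, 1, 1, 6, 1, 1) and form L = D - A. The sorted Laplacian eigenvalues are [0, 1, 1, 1, 1, 1, 7]; the algebraic connectivity is the second entry, 1. The largest eigenvalue, 7, is at most the vertex count 7.

1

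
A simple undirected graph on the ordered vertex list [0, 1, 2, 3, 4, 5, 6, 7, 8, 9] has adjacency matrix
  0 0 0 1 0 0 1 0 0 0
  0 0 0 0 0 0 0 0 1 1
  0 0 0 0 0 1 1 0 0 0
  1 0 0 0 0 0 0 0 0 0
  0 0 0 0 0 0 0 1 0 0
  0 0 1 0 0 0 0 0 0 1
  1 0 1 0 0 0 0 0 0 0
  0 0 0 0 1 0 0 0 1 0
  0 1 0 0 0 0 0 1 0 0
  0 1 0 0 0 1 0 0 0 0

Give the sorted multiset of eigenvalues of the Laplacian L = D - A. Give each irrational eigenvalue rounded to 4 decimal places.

With the vertex order [0, 1, 2, 3, 4, 5, 6, 7, 8, 9], the degrees are [2, 2, 2, 1, 1, 2, 2, 2, 2, 2], giving D = diag(2, 2, 2, 1, 1, 2, 2, 2, 2, 2) and L = D - A. L is symmetric positive semidefinite, so every eigenvalue is real and nonnegative. The single zero eigenvalue shows the graph is connected. There is one zero in the spectrum, matching the 1 component.

[0, 0.0979, 0.3820, 0.8244, 1.3820, 2, 2.6180, 3.1756, 3.6180, 3.9021]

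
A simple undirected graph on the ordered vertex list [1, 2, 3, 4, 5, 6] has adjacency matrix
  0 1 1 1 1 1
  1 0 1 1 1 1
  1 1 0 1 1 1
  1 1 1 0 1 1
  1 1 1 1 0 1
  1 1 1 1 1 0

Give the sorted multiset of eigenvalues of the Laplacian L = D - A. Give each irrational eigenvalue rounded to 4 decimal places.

Each diagonal entry of L is the vertex degree and each off-diagonal entry is -1 where an edge is present, 0 otherwise; in the order [1, 2, 3, 4, 5, 6] the diagonal is [5, 5, 5, 5, 5, 5]. The multiplicity of 0 as a Laplacian eigenvalue equals the number of connected components. The single zero eigenvalue shows the graph is connected.

[0, 6, 6, 6, 6, 6]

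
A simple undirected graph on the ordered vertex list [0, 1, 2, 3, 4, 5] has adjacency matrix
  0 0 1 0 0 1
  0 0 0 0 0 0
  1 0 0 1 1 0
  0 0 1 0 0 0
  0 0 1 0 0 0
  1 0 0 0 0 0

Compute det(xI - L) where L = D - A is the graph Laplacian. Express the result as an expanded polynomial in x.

With the vertex order [0, 1, 2, 3, 4, 5], the degrees are [2, 0, 3, 1, 1, 1], giving D = diag(2, 0, 3, 1, 1, 1) and L = D - A. L has integer entries, so p(x) = det(xI - L) has integer coefficients. Expanding the determinant yields x^6 - 8x^5 + 20x^4 - 18x^3 + 5x^2. Since p(0) = det(-L) = 0, x divides p(x). There are 2 zeros in the spectrum, matching the 2 components.

x^6 - 8x^5 + 20x^4 - 18x^3 + 5x^2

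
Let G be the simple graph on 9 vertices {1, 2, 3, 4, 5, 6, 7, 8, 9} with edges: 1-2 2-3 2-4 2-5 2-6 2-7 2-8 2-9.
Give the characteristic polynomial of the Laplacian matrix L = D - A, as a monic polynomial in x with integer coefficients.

With the vertex order [1, 2, 3, 4, 5, 6, 7, 8, 9], the degrees are [1, 8, 1, 1, 1, 1, 1, 1, 1], giving D = diag(1, 8, 1, 1, 1, 1, 1, 1, 1) and L = D - A. Computing det(xI - L) by cofactor expansion (or equivalently via sum-over-permutations) gives x^9 - 16x^8 + 84x^7 - 224x^6 + 350x^5 - 336x^4 + 196x^3 - 64x^2 + 9x. The coefficient of x^8 equals -trace(L) = -16, matching the sum of degrees. There is one zero in the spectrum, matching the 1 component. The eigenvalues sum to 16, which equals trace(L) = 2|E|.

x^9 - 16x^8 + 84x^7 - 224x^6 + 350x^5 - 336x^4 + 196x^3 - 64x^2 + 9x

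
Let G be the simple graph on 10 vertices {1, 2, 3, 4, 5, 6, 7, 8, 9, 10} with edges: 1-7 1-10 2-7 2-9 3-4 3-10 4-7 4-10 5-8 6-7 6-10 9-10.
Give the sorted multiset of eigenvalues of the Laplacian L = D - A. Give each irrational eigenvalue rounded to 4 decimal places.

[0, 0, 1.0942, 1.5358, 2, 2, 2.5013, 3.4112, 5.0530, 6.4046]

Each diagonal entry of L is the vertex degree and each off-diagonal entry is -1 where an edge is present, 0 otherwise; in the order [1, 2, 3, 4, 5, 6, 7, 8, 9, 10] the diagonal is [2, 2, 2, 3, 1, 2, 4, 1, 2, 5]. L is symmetric positive semidefinite, so every eigenvalue is real and nonnegative. The 2 zero eigenvalues correspond to the 2 connected components. The largest eigenvalue, 6.4046, is at most the vertex count 10.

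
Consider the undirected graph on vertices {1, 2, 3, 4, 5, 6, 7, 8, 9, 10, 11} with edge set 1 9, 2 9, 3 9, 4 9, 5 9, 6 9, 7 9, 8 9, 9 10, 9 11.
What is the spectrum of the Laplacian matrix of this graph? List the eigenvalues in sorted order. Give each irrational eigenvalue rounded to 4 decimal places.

Each diagonal entry of L is the vertex degree and each off-diagonal entry is -1 where an edge is present, 0 otherwise; in the order [1, 2, 3, 4, 5, 6, 7, 8, 9, 10, 11] the diagonal is [1, 1, 1, 1, 1, 1, 1, 1, 10, 1, 1]. Since every row of L sums to 0, the all-ones vector is in the kernel and 0 is an eigenvalue. The single zero eigenvalue shows the graph is connected. The eigenvalues sum to 20, which equals trace(L) = 2|E|. By the matrix-tree theorem the graph has (1/11) * product of the nonzero eigenvalues = 1 spanning tree.

[0, 1, 1, 1, 1, 1, 1, 1, 1, 1, 11]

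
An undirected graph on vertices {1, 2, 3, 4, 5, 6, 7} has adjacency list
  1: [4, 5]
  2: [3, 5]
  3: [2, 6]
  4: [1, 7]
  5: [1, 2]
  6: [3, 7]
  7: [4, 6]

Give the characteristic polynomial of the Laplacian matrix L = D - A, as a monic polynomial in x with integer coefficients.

With the vertex order [1, 2, 3, 4, 5, 6, 7], the degrees are [2, 2, 2, 2, 2, 2, 2], giving D = diag(2, 2, 2, 2, 2, 2, 2) and L = D - A. L has integer entries, so p(x) = det(xI - L) has integer coefficients. Expanding the determinant yields x^7 - 14x^6 + 77x^5 - 210x^4 + 294x^3 - 196x^2 + 49x. The coefficient of x^6 equals -trace(L) = -14, matching the sum of degrees. The largest eigenvalue, 3.8019, is at most the vertex count 7. The eigenvalues sum to 14, which equals trace(L) = 2|E|.

x^7 - 14x^6 + 77x^5 - 210x^4 + 294x^3 - 196x^2 + 49x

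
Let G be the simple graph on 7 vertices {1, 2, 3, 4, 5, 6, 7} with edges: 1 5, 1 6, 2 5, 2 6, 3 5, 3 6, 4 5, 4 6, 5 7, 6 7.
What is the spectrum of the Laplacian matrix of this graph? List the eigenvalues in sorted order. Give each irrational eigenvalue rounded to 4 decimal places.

Each diagonal entry of L is the vertex degree and each off-diagonal entry is -1 where an edge is present, 0 otherwise; in the order [1, 2, 3, 4, 5, 6, 7] the diagonal is [2, 2, 2, 2, 5, 5, 2]. Since every row of L sums to 0, the all-ones vector is in the kernel and 0 is an eigenvalue. The single zero eigenvalue shows the graph is connected. There is one zero in the spectrum, matching the 1 component.

[0, 2, 2, 2, 2, 5, 7]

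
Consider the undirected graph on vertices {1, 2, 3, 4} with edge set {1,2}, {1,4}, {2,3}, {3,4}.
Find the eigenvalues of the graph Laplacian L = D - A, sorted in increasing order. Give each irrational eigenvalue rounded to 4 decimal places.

Each diagonal entry of L is the vertex degree and each off-diagonal entry is -1 where an edge is present, 0 otherwise; in the order [1, 2, 3, 4] the diagonal is [2, 2, 2, 2]. Since every row of L sums to 0, the all-ones vector is in the kernel and 0 is an eigenvalue. The single zero eigenvalue shows the graph is connected. The eigenvalues sum to 8, which equals trace(L) = 2|E|. By the matrix-tree theorem the graph has (1/4) * product of the nonzero eigenvalues = 4 spanning trees.

[0, 2, 2, 4]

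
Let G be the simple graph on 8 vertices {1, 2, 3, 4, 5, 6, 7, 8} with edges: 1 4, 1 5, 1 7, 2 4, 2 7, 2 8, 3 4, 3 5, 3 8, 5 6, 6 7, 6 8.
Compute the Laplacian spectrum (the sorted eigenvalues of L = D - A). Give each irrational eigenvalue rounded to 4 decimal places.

With the vertex order [1, 2, 3, 4, 5, 6, 7, 8], the degrees are [3, 3, 3, 3, 3, 3, 3, 3], giving D = diag(3, 3, 3, 3, 3, 3, 3, 3) and L = D - A. The multiplicity of 0 as a Laplacian eigenvalue equals the number of connected components. The single zero eigenvalue shows the graph is connected. By the matrix-tree theorem the graph has (1/8) * product of the nonzero eigenvalues = 384 spanning trees. The largest eigenvalue, 6, is at most the vertex count 8.

[0, 2, 2, 2, 4, 4, 4, 6]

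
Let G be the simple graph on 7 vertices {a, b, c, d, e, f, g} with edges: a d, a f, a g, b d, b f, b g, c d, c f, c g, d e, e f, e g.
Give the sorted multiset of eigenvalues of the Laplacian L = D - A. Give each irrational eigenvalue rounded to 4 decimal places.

[0, 3, 3, 3, 4, 4, 7]

Reading degrees in the order [a, b, c, d, e, f, g] gives [3, 3, 3, 4, 3, 4, 4]; set D = diag(3, 3, 3, 4, 3, 4, 4) and form L = D - A. Diagonalising L (or applying a numerical eigensolver to the 7x7 matrix) gives the spectrum above. The eigenvalues sum to 24, which equals trace(L) = 2|E|.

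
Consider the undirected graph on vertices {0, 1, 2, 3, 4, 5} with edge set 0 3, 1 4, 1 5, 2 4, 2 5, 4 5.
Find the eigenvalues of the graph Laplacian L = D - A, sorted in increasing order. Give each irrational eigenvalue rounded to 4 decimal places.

With the vertex order [0, 1, 2, 3, 4, 5], the degrees are [1, 2, 2, 1, 3, 3], giving D = diag(1, 2, 2, 1, 3, 3) and L = D - A. The multiplicity of 0 as a Laplacian eigenvalue equals the number of connected components. The 2 zero eigenvalues correspond to the 2 connected components. The eigenvalues sum to 12, which equals trace(L) = 2|E|.

[0, 0, 2, 2, 4, 4]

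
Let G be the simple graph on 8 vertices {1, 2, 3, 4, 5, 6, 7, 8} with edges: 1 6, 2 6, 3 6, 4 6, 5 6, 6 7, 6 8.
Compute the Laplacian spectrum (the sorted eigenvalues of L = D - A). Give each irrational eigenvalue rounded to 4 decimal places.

[0, 1, 1, 1, 1, 1, 1, 8]

Each diagonal entry of L is the vertex degree and each off-diagonal entry is -1 where an edge is present, 0 otherwise; in the order [1, 2, 3, 4, 5, 6, 7, 8] the diagonal is [1, 1, 1, 1, 1, 7, 1, 1]. The multiplicity of 0 as a Laplacian eigenvalue equals the number of connected components. The largest eigenvalue, 8, is at most the vertex count 8.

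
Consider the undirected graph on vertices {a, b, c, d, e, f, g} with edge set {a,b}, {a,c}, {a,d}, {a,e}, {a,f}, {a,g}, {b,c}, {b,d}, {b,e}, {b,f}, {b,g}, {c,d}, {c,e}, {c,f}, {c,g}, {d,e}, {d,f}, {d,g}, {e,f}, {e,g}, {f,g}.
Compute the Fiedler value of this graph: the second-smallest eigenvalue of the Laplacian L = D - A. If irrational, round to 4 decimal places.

With the vertex order [a, b, c, d, e, f, g], the degrees are [6, 6, 6, 6, 6, 6, 6], giving D = diag(6, 6, 6, 6, 6, 6, 6) and L = D - A. The smallest Laplacian eigenvalue is always 0. The next one, lambda_2 = 7, measures how hard the graph is to disconnect: larger values mean better connectivity. There is one zero in the spectrum, matching the 1 component.

7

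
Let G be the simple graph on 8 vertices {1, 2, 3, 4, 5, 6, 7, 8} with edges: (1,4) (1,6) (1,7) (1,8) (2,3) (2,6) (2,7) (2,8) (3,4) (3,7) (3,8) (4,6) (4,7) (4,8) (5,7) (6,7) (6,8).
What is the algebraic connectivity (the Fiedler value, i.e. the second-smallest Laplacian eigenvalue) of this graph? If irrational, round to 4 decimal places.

0.9660

With the vertex order [1, 2, 3, 4, 5, 6, 7, 8], the degrees are [4, 4, 4, 5, 1, 5, 6, 5], giving D = diag(4, 4, 4, 5, 1, 5, 6, 5) and L = D - A. Computing the eigenvalues of L and sorting gives [0, 0.9660, 3.3820, 4.3820, 5.4865, 5.6180, 6.6180, 7.5475]. The Fiedler value lambda_2 = 0.9660 is strictly positive, so the graph is connected. By the matrix-tree theorem the graph has (1/8) * product of the nonzero eigenvalues = 2755 spanning trees.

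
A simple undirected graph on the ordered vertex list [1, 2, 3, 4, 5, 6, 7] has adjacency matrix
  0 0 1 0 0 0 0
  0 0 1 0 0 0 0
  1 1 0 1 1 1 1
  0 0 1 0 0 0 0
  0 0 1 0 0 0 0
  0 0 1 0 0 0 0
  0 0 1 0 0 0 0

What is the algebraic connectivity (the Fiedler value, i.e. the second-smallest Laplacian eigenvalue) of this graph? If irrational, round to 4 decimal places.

With the vertex order [1, 2, 3, 4, 5, 6, 7], the degrees are [1, 1, 6, 1, 1, 1, 1], giving D = diag(1, 1, 6, 1, 1, 1, 1) and L = D - A. The smallest Laplacian eigenvalue is always 0. The next one, lambda_2 = 1, measures how hard the graph is to disconnect: larger values mean better connectivity. The eigenvalues sum to 12, which equals trace(L) = 2|E|. There is one zero in the spectrum, matching the 1 component.

1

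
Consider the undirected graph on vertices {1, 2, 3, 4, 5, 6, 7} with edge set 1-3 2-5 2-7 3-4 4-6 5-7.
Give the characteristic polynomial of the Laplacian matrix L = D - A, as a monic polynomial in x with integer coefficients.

x^7 - 12x^6 + 55x^5 - 118x^4 + 114x^3 - 36x^2

With the vertex order [1, 2, 3, 4, 5, 6, 7], the degrees are [1, 2, 2, 2, 2, 1, 2], giving D = diag(1, 2, 2, 2, 2, 1, 2) and L = D - A. Computing det(xI - L) by cofactor expansion (or equivalently via sum-over-permutations) gives x^7 - 12x^6 + 55x^5 - 118x^4 + 114x^3 - 36x^2. Since p(0) = det(-L) = 0, x divides p(x). There are 2 zeros in the spectrum, matching the 2 components.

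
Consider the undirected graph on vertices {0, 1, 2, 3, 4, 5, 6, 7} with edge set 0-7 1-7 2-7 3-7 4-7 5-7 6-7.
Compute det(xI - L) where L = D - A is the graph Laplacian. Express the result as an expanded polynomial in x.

Reading degrees in the order [0, 1, 2, 3, 4, 5, 6, 7] gives [1, 1, 1, 1, 1, 1, 1, 7]; set D = diag(1, 1, 1, 1, 1, 1, 1, 7) and form L = D - A. The eigenvalues of L are [0, 1, 1, 1, 1, 1, 1, 8]; the characteristic polynomial is the product of (x - lambda_i), which multiplies out to x^8 - 14x^7 + 63x^6 - 140x^5 + 175x^4 - 126x^3 + 49x^2 - 8x. The coefficient of x^7 equals -trace(L) = -14, matching the sum of degrees. The largest eigenvalue, 8, is at most the vertex count 8. By the matrix-tree theorem the graph has (1/8) * product of the nonzero eigenvalues = 1 spanning tree.

x^8 - 14x^7 + 63x^6 - 140x^5 + 175x^4 - 126x^3 + 49x^2 - 8x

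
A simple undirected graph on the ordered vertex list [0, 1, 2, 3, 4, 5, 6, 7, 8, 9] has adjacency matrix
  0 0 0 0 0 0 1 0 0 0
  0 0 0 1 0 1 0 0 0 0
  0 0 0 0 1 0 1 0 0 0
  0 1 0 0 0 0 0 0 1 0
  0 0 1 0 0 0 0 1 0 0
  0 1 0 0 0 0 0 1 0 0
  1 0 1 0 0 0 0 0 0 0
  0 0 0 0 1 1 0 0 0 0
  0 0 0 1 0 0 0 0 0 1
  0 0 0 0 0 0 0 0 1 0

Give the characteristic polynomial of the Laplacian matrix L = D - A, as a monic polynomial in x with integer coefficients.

Each diagonal entry of L is the vertex degree and each off-diagonal entry is -1 where an edge is present, 0 otherwise; in the order [0, 1, 2, 3, 4, 5, 6, 7, 8, 9] the diagonal is [1, 2, 2, 2, 2, 2, 2, 2, 2, 1]. Computing det(xI - L) by cofactor expansion (or equivalently via sum-over-permutations) gives x^10 - 18x^9 + 136x^8 - 560x^7 + 1365x^6 - 2002x^5 + 1716x^4 - 792x^3 + 165x^2 - 10x. The coefficient of x^9 equals -trace(L) = -18, matching the sum of degrees.

x^10 - 18x^9 + 136x^8 - 560x^7 + 1365x^6 - 2002x^5 + 1716x^4 - 792x^3 + 165x^2 - 10x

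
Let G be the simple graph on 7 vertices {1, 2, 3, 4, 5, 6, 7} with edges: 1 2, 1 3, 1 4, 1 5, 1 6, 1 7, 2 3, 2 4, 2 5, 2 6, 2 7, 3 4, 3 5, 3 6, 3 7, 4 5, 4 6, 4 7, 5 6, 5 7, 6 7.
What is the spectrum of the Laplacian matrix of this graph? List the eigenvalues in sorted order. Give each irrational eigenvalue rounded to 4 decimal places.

Each diagonal entry of L is the vertex degree and each off-diagonal entry is -1 where an edge is present, 0 otherwise; in the order [1, 2, 3, 4, 5, 6, 7] the diagonal is [6, 6, 6, 6, 6, 6, 6]. The multiplicity of 0 as a Laplacian eigenvalue equals the number of connected components. There is one zero in the spectrum, matching the 1 component.

[0, 7, 7, 7, 7, 7, 7]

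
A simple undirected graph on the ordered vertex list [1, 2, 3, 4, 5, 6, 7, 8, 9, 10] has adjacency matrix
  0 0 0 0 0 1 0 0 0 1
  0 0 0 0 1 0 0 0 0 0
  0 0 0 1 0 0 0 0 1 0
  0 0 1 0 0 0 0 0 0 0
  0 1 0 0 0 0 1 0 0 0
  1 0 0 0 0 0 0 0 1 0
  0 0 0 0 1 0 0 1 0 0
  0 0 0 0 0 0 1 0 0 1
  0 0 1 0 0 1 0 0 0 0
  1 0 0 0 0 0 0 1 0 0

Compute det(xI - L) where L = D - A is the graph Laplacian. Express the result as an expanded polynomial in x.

x^10 - 18x^9 + 136x^8 - 560x^7 + 1365x^6 - 2002x^5 + 1716x^4 - 792x^3 + 165x^2 - 10x

Each diagonal entry of L is the vertex degree and each off-diagonal entry is -1 where an edge is present, 0 otherwise; in the order [1, 2, 3, 4, 5, 6, 7, 8, 9, 10] the diagonal is [2, 1, 2, 1, 2, 2, 2, 2, 2, 2]. L has integer entries, so p(x) = det(xI - L) has integer coefficients. Expanding the determinant yields x^10 - 18x^9 + 136x^8 - 560x^7 + 1365x^6 - 2002x^5 + 1716x^4 - 792x^3 + 165x^2 - 10x. The constant term is 0 because L is singular (the all-ones vector lies in its kernel). By the matrix-tree theorem the graph has (1/10) * product of the nonzero eigenvalues = 1 spanning tree.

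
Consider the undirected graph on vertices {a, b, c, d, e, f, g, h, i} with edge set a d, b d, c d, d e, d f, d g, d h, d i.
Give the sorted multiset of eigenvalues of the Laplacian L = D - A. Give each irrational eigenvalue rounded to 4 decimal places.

[0, 1, 1, 1, 1, 1, 1, 1, 9]

Each diagonal entry of L is the vertex degree and each off-diagonal entry is -1 where an edge is present, 0 otherwise; in the order [a, b, c, d, e, f, g, h, i] the diagonal is [1, 1, 1, 8, 1, 1, 1, 1, 1]. Since every row of L sums to 0, the all-ones vector is in the kernel and 0 is an eigenvalue. The single zero eigenvalue shows the graph is connected. The largest eigenvalue, 9, is at most the vertex count 9.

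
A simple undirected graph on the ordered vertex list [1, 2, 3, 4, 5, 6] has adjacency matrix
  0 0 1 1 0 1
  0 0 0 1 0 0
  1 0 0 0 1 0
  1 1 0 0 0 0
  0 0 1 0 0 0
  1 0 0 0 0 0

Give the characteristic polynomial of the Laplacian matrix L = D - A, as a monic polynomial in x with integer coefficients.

Each diagonal entry of L is the vertex degree and each off-diagonal entry is -1 where an edge is present, 0 otherwise; in the order [1, 2, 3, 4, 5, 6] the diagonal is [3, 1, 2, 2, 1, 1]. L has integer entries, so p(x) = det(xI - L) has integer coefficients. Expanding the determinant yields x^6 - 10x^5 + 35x^4 - 52x^3 + 31x^2 - 6x. Since p(0) = det(-L) = 0, x divides p(x). The largest eigenvalue, 4.3028, is at most the vertex count 6.

x^6 - 10x^5 + 35x^4 - 52x^3 + 31x^2 - 6x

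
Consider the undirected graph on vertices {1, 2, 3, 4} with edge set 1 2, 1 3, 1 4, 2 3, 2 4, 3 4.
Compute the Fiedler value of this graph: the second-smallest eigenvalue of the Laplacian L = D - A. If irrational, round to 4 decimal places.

4

Reading degrees in the order [1, 2, 3, 4] gives [3, 3, 3, 3]; set D = diag(3, 3, 3, 3) and form L = D - A. The smallest Laplacian eigenvalue is always 0. The next one, lambda_2 = 4, measures how hard the graph is to disconnect: larger values mean better connectivity. There is one zero in the spectrum, matching the 1 component.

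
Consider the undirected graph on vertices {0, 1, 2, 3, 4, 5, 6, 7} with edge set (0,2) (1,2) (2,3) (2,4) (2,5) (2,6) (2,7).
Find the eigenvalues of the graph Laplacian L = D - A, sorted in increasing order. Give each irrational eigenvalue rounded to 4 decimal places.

Each diagonal entry of L is the vertex degree and each off-diagonal entry is -1 where an edge is present, 0 otherwise; in the order [0, 1, 2, 3, 4, 5, 6, 7] the diagonal is [1, 1, 7, 1, 1, 1, 1, 1]. The multiplicity of 0 as a Laplacian eigenvalue equals the number of connected components. The eigenvalues sum to 14, which equals trace(L) = 2|E|. By the matrix-tree theorem the graph has (1/8) * product of the nonzero eigenvalues = 1 spanning tree.

[0, 1, 1, 1, 1, 1, 1, 8]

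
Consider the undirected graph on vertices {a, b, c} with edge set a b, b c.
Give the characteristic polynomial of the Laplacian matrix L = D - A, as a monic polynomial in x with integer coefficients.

x^3 - 4x^2 + 3x

Reading degrees in the order [a, b, c] gives [1, 2, 1]; set D = diag(1, 2, 1) and form L = D - A. L has integer entries, so p(x) = det(xI - L) has integer coefficients. Expanding the determinant yields x^3 - 4x^2 + 3x. Since p(0) = det(-L) = 0, x divides p(x). The largest eigenvalue, 3, is at most the vertex count 3.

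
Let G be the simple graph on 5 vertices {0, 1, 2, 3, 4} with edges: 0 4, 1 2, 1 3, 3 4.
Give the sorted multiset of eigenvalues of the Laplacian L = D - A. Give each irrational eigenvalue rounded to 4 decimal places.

With the vertex order [0, 1, 2, 3, 4], the degrees are [1, 2, 1, 2, 2], giving D = diag(1, 2, 1, 2, 2) and L = D - A. L is symmetric positive semidefinite, so every eigenvalue is real and nonnegative. The largest eigenvalue, 3.6180, is at most the vertex count 5.

[0, 0.3820, 1.3820, 2.6180, 3.6180]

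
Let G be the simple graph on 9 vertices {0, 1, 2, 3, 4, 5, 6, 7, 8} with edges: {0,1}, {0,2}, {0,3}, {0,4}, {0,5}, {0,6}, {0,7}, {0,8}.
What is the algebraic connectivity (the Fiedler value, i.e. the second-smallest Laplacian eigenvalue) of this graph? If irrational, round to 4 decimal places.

Each diagonal entry of L is the vertex degree and each off-diagonal entry is -1 where an edge is present, 0 otherwise; in the order [0, 1, 2, 3, 4, 5, 6, 7, 8] the diagonal is [8, 1, 1, 1, 1, 1, 1, 1, 1]. The smallest Laplacian eigenvalue is always 0. The next one, lambda_2 = 1, measures how hard the graph is to disconnect: larger values mean better connectivity. There is one zero in the spectrum, matching the 1 component.

1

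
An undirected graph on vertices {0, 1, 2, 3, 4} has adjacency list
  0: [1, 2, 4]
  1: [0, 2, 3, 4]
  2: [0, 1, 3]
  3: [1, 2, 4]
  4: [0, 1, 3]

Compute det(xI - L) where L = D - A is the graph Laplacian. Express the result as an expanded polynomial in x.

With the vertex order [0, 1, 2, 3, 4], the degrees are [3, 4, 3, 3, 3], giving D = diag(3, 4, 3, 3, 3) and L = D - A. L has integer entries, so p(x) = det(xI - L) has integer coefficients. Expanding the determinant yields x^5 - 16x^4 + 94x^3 - 240x^2 + 225x. The coefficient of x^4 equals -trace(L) = -16, matching the sum of degrees. The largest eigenvalue, 5, is at most the vertex count 5.

x^5 - 16x^4 + 94x^3 - 240x^2 + 225x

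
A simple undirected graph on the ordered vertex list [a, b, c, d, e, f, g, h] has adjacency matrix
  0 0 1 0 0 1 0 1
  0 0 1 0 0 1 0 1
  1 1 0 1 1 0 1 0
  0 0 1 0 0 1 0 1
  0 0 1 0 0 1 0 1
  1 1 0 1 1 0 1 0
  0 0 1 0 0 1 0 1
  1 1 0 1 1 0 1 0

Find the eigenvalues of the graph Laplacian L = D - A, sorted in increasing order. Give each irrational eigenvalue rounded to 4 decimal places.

Each diagonal entry of L is the vertex degree and each off-diagonal entry is -1 where an edge is present, 0 otherwise; in the order [a, b, c, d, e, f, g, h] the diagonal is [3, 3, 5, 3, 3, 5, 3, 5]. L is symmetric positive semidefinite, so every eigenvalue is real and nonnegative. The single zero eigenvalue shows the graph is connected. The largest eigenvalue, 8, is at most the vertex count 8.

[0, 3, 3, 3, 3, 5, 5, 8]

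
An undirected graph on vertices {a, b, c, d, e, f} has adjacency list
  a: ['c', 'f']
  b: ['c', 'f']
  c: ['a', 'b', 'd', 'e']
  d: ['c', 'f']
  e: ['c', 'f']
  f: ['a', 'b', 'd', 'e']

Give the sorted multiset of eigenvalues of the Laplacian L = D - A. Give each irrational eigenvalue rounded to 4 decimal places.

[0, 2, 2, 2, 4, 6]

Each diagonal entry of L is the vertex degree and each off-diagonal entry is -1 where an edge is present, 0 otherwise; in the order [a, b, c, d, e, f] the diagonal is [2, 2, 4, 2, 2, 4]. The multiplicity of 0 as a Laplacian eigenvalue equals the number of connected components. The single zero eigenvalue shows the graph is connected. There is one zero in the spectrum, matching the 1 component. The largest eigenvalue, 6, is at most the vertex count 6.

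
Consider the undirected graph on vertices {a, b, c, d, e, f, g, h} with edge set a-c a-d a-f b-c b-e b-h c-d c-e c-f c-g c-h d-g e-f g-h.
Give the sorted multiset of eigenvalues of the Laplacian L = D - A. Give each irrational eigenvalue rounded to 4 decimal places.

[0, 1.7530, 1.7530, 3.4450, 3.4450, 4.8019, 4.8019, 8]

Reading degrees in the order [a, b, c, d, e, f, g, h] gives [3, 3, 7, 3, 3, 3, 3, 3]; set D = diag(3, 3, 7, 3, 3, 3, 3, 3) and form L = D - A. Diagonalising L (or applying a numerical eigensolver to the 8x8 matrix) gives the spectrum above. The largest eigenvalue, 8, is at most the vertex count 8.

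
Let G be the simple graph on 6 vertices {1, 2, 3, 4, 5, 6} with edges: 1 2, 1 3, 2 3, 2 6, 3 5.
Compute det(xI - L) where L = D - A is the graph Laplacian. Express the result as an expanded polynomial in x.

Each diagonal entry of L is the vertex degree and each off-diagonal entry is -1 where an edge is present, 0 otherwise; in the order [1, 2, 3, 4, 5, 6] the diagonal is [2, 3, 3, 0, 1, 1]. Computing det(xI - L) by cofactor expansion (or equivalently via sum-over-permutations) gives x^6 - 10x^5 + 33x^4 - 40x^3 + 15x^2. The constant term is 0 because L is singular (the all-ones vector lies in its kernel). The eigenvalues sum to 10, which equals trace(L) = 2|E|. The largest eigenvalue, 4.3028, is at most the vertex count 6.

x^6 - 10x^5 + 33x^4 - 40x^3 + 15x^2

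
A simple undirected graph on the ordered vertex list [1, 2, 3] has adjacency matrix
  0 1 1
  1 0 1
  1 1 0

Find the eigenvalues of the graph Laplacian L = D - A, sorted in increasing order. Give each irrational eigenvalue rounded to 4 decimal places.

Reading degrees in the order [1, 2, 3] gives [2, 2, 2]; set D = diag(2, 2, 2) and form L = D - A. Diagonalising L (or applying a numerical eigensolver to the 3x3 matrix) gives the spectrum above. There is one zero in the spectrum, matching the 1 component. The largest eigenvalue, 3, is at most the vertex count 3.

[0, 3, 3]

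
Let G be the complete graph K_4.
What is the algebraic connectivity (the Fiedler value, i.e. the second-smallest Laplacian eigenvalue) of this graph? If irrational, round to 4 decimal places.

The graph has 4 vertices and degree multiset [3, 3, 3, 3]; D is the diagonal matrix of degrees and L = D - A. Computing the eigenvalues of L and sorting gives [0, 4, 4, 4]. The Fiedler value lambda_2 = 4 is strictly positive, so the graph is connected. The eigenvalues sum to 12, which equals trace(L) = 2|E|.

4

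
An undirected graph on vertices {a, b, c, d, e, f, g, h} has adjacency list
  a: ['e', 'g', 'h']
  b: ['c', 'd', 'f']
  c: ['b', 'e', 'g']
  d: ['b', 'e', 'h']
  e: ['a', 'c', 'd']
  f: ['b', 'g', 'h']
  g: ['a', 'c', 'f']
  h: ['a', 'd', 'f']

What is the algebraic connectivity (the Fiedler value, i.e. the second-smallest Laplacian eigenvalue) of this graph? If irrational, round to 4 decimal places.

2

Reading degrees in the order [a, b, c, d, e, f, g, h] gives [3, 3, 3, 3, 3, 3, 3, 3]; set D = diag(3, 3, 3, 3, 3, 3, 3, 3) and form L = D - A. The sorted Laplacian eigenvalues are [0, 2, 2, 2, 4, 4, 4, 6]; the algebraic connectivity is the second entry, 2. There is one zero in the spectrum, matching the 1 component.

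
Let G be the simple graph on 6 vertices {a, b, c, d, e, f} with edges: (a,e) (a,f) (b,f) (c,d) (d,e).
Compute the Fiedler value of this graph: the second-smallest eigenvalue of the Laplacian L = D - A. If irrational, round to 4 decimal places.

0.2679

Each diagonal entry of L is the vertex degree and each off-diagonal entry is -1 where an edge is present, 0 otherwise; in the order [a, b, c, d, e, f] the diagonal is [2, 1, 1, 2, 2, 2]. The smallest Laplacian eigenvalue is always 0. The next one, lambda_2 = 0.2679, measures how hard the graph is to disconnect: larger values mean better connectivity. The largest eigenvalue, 3.7321, is at most the vertex count 6. There is one zero in the spectrum, matching the 1 component.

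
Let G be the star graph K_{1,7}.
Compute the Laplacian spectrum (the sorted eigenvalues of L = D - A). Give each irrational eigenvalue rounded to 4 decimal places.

The graph has 8 vertices and degree multiset [7, 1, 1, 1, 1, 1, 1, 1]; D is the diagonal matrix of degrees and L = D - A. L is symmetric positive semidefinite, so every eigenvalue is real and nonnegative. By the matrix-tree theorem the graph has (1/8) * product of the nonzero eigenvalues = 1 spanning tree.

[0, 1, 1, 1, 1, 1, 1, 8]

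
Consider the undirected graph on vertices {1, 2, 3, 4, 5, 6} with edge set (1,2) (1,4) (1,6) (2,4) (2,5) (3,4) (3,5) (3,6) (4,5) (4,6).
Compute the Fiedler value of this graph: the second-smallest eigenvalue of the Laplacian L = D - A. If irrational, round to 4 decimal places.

With the vertex order [1, 2, 3, 4, 5, 6], the degrees are [3, 3, 3, 5, 3, 3], giving D = diag(3, 3, 3, 5, 3, 3) and L = D - A. Computing the eigenvalues of L and sorting gives [0, 2.3820, 2.3820, 4.6180, 4.6180, 6]. The Fiedler value lambda_2 = 2.3820 is strictly positive, so the graph is connected. There is one zero in the spectrum, matching the 1 component.

2.3820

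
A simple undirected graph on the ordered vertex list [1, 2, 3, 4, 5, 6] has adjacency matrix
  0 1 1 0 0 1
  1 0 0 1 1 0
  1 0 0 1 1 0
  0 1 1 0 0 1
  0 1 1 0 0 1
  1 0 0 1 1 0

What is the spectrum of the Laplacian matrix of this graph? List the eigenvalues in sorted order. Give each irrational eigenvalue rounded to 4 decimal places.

Reading degrees in the order [1, 2, 3, 4, 5, 6] gives [3, 3, 3, 3, 3, 3]; set D = diag(3, 3, 3, 3, 3, 3) and form L = D - A. Since every row of L sums to 0, the all-ones vector is in the kernel and 0 is an eigenvalue. The eigenvalues sum to 18, which equals trace(L) = 2|E|.

[0, 3, 3, 3, 3, 6]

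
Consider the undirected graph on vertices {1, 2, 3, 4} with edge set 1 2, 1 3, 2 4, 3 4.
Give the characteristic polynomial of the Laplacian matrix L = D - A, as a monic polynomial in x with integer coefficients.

Each diagonal entry of L is the vertex degree and each off-diagonal entry is -1 where an edge is present, 0 otherwise; in the order [1, 2, 3, 4] the diagonal is [2, 2, 2, 2]. The eigenvalues of L are [0, 2, 2, 4]; the characteristic polynomial is the product of (x - lambda_i), which multiplies out to x^4 - 8x^3 + 20x^2 - 16x. Since p(0) = det(-L) = 0, x divides p(x). The largest eigenvalue, 4, is at most the vertex count 4. The eigenvalues sum to 8, which equals trace(L) = 2|E|.

x^4 - 8x^3 + 20x^2 - 16x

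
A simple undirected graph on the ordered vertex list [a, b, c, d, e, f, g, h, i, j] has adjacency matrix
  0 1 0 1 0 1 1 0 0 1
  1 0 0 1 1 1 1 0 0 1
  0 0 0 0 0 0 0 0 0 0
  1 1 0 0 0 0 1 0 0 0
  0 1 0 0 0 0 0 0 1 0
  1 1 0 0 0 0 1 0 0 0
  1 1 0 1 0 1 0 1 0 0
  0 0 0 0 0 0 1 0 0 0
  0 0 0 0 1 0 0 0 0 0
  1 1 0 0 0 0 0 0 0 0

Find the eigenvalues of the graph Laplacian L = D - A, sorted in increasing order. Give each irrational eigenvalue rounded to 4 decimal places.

Each diagonal entry of L is the vertex degree and each off-diagonal entry is -1 where an edge is present, 0 otherwise; in the order [a, b, c, d, e, f, g, h, i, j] the diagonal is [5, 6, 0, 3, 2, 3, 5, 1, 1, 2]. Diagonalising L (or applying a numerical eigensolver to the 10x10 matrix) gives the spectrum above. The 2 zero eigenvalues correspond to the 2 connected components.

[0, 0, 0.4213, 0.9590, 2.1180, 2.5230, 3, 5.6994, 6.1937, 7.0856]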